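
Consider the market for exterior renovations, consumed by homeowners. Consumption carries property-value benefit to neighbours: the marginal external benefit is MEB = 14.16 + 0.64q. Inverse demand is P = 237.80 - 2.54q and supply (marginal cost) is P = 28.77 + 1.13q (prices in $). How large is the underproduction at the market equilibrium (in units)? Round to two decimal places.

Market equilibrium (private): 28.77 + 1.13q = 237.80 - 2.54q → q_m = 56.9564.
Social marginal benefit = demand + MEB = 251.96 - 1.90q.
Set SMB = MC: 251.96 - 1.90q = 28.77 + 1.13q → q* = 73.6601.
Gap = |56.9564 − 73.6601| = 16.7037.

16.70 units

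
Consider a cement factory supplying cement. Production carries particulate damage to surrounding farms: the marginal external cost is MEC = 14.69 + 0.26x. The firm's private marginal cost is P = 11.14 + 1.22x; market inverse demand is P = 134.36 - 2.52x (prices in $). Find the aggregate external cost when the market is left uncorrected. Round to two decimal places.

Market equilibrium (private): 11.14 + 1.22x = 134.36 - 2.52x → x_m = 32.9465.
Total external cost = ∫₀^{x_m} (14.69 + 0.26x) dx = 14.69×32.9465 + ½×0.26×32.9465² = 625.0954.

$625.10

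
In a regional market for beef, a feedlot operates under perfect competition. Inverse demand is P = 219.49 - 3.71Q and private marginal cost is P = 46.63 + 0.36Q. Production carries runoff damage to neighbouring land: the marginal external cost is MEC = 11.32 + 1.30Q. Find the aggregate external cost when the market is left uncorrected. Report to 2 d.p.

Market equilibrium (private): 46.63 + 0.36Q = 219.49 - 3.71Q → Q_m = 42.4717.
Total external cost = ∫₀^{Q_m} (11.32 + 1.30Q) dQ = 11.32×42.4717 + ½×1.30×42.4717² = 1653.2791.

1653.28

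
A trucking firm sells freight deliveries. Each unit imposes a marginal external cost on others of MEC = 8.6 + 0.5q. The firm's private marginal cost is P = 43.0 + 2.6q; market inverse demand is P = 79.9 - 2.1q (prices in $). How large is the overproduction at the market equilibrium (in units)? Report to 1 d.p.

2.4 units

Market equilibrium (private): 43.0 + 2.6q = 79.9 - 2.1q → q_m = 7.8511.
Social marginal cost = private MC + MEC = 51.6 + 3.1q.
Set SMC = demand: 51.6 + 3.1q = 79.9 - 2.1q → q* = 5.4423.
Gap = |7.8511 − 5.4423| = 2.4088.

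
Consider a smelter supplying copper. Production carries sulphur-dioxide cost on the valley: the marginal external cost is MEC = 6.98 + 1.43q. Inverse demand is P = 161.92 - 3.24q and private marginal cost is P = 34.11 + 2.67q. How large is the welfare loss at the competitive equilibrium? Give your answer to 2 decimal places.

DWL = 97.88

Market equilibrium (private): 34.11 + 2.67q = 161.92 - 3.24q → q_m = 21.6261.
Social marginal cost = private MC + MEC = 41.09 + 4.10q.
Set SMC = demand: 41.09 + 4.10q = 161.92 - 3.24q → q* = 16.4619.
The loss is the area between SMC and demand from q* to q_m; with linear curves that's a triangle of height MEC(q_m).
DWL = ½ × 5.1642 × 37.9053 = 97.8753.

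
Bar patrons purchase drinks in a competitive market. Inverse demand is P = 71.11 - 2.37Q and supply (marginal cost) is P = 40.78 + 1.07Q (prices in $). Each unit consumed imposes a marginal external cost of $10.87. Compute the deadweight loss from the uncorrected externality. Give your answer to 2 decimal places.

DWL = $17.17

Market equilibrium (private): 40.78 + 1.07Q = 71.11 - 2.37Q → Q_m = 8.8169.
Social marginal benefit = demand − MEC = 60.24 - 2.37Q.
Set SMB = MC: 60.24 - 2.37Q = 40.78 + 1.07Q → Q* = 5.6570.
The welfare-loss triangle has base |Q_m − Q*| and height MEC(Q_m) (the vertical gap between SMB and MC is zero at Q* and MEC at Q_m).
DWL = ½ × 3.1599 × 10.8700 = 17.1741.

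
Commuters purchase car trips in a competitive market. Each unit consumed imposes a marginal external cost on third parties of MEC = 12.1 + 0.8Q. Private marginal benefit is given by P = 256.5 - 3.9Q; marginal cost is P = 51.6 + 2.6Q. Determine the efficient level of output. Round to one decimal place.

Q* = 26.4

Social marginal benefit = demand − MEC = 244.4 - 4.7Q.
Set SMB = MC: 244.4 - 4.7Q = 51.6 + 2.6Q → Q* = 26.4110.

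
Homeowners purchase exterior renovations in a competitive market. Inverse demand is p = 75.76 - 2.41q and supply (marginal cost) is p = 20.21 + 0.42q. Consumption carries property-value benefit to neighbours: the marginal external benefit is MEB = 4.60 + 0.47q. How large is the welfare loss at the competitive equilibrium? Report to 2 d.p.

Market equilibrium (private): 20.21 + 0.42q = 75.76 - 2.41q → q_m = 19.6290.
Social marginal benefit = demand + MEB = 80.36 - 1.94q.
Set SMB = MC: 80.36 - 1.94q = 20.21 + 0.42q → q* = 25.4873.
The welfare-loss triangle has base |q_m − q*| and height MEB(q_m) (the vertical gap between SMB and MC is zero at q* and MEB at q_m).
DWL = ½ × 5.8583 × 13.8256 = 40.4973.

DWL = 40.50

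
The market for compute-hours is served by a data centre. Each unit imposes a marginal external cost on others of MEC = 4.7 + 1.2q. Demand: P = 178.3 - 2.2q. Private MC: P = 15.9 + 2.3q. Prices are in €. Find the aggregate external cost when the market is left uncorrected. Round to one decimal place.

€951.1

Market equilibrium (private): 15.9 + 2.3q = 178.3 - 2.2q → q_m = 36.0889.
Total external cost = ∫₀^{q_m} (4.7 + 1.2q) dq = 4.7×36.0889 + ½×1.2×36.0889² = 951.0631.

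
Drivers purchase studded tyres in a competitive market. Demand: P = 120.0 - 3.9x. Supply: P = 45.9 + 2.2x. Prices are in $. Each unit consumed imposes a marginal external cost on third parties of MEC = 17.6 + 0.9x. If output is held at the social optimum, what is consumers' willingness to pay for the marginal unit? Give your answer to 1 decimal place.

P = $88.5

Social marginal benefit = demand − MEC = 102.4 - 4.8x.
Set SMB = MC: 102.4 - 4.8x = 45.9 + 2.2x → x* = 8.0714.
Consumer price on the demand curve at x*: 120.0 − 3.9×8.0714 = 88.5215.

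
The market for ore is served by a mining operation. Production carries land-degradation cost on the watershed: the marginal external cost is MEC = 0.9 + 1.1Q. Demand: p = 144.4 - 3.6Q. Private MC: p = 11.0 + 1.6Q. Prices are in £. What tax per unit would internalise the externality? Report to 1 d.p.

Social marginal cost = private MC + MEC = 11.9 + 2.7Q.
Set SMC = demand: 11.9 + 2.7Q = 144.4 - 3.6Q → Q* = 21.0317.
The Pigouvian tax equals MEC at Q*: 0.9 + 1.1×21.0317 = 24.0349.

tax = £24.0 per unit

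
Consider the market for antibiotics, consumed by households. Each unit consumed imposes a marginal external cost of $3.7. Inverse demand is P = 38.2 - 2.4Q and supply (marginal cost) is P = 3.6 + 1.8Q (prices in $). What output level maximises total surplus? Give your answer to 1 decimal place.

Social marginal benefit = demand − MEC = 34.5 - 2.4Q.
Set SMB = MC: 34.5 - 2.4Q = 3.6 + 1.8Q → Q* = 7.3571.

Q* = 7.4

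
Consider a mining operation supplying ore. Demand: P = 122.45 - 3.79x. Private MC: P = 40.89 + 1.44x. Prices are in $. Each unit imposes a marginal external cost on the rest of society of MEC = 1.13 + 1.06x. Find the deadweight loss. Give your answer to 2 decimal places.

Market equilibrium (private): 40.89 + 1.44x = 122.45 - 3.79x → x_m = 15.5946.
Social marginal cost = private MC + MEC = 42.02 + 2.50x.
Set SMC = demand: 42.02 + 2.50x = 122.45 - 3.79x → x* = 12.7870.
Height of the DWL triangle at x_m is SMC(x_m) − demand(x_m) = MEC(x_m) = 17.6603.
DWL = ½ × 2.8076 × 17.6603 = 24.7915.

DWL = $24.79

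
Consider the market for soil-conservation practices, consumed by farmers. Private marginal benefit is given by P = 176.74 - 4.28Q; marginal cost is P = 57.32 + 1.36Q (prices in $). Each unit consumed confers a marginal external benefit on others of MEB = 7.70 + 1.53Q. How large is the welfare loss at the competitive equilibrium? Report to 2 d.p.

Market equilibrium (private): 57.32 + 1.36Q = 176.74 - 4.28Q → Q_m = 21.1738.
Social marginal benefit = demand + MEB = 184.44 - 2.75Q.
Set SMB = MC: 184.44 - 2.75Q = 57.32 + 1.36Q → Q* = 30.9294.
The welfare-loss triangle has base |Q_m − Q*| and height MEB(Q_m) (the vertical gap between SMB and MC is zero at Q* and MEB at Q_m).
DWL = ½ × 9.7556 × 40.0959 = 195.5798.

DWL = $195.58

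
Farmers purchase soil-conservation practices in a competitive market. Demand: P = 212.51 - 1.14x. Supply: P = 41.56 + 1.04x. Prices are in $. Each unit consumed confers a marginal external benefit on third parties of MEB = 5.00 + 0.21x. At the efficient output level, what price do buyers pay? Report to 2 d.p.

P = $110.69

Social marginal benefit = demand + MEB = 217.51 - 0.93x.
Set SMB = MC: 217.51 - 0.93x = 41.56 + 1.04x → x* = 89.3147.
Consumer price on the demand curve at x*: 212.51 − 1.14×89.3147 = 110.6912.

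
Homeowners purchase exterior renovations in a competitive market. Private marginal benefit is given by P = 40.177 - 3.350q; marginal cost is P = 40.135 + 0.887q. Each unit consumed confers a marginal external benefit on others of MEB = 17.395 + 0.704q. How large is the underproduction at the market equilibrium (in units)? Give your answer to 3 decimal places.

4.926 units

Market equilibrium (private): 40.135 + 0.887q = 40.177 - 3.350q → q_m = 0.0099.
Social marginal benefit = demand + MEB = 57.572 - 2.646q.
Set SMB = MC: 57.572 - 2.646q = 40.135 + 0.887q → q* = 4.9355.
Gap = |0.0099 − 4.9355| = 4.9256.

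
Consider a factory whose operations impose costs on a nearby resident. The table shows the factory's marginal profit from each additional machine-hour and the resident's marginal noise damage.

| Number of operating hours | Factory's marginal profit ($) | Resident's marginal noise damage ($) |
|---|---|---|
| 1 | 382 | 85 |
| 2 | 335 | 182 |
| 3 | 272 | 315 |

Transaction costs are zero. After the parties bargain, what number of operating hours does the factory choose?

2

Bargaining reaches the level where marginal profit last exceeds marginal noise damage.
That holds through level 2 (335 ≥ 182) but not at 3 (272 < 315).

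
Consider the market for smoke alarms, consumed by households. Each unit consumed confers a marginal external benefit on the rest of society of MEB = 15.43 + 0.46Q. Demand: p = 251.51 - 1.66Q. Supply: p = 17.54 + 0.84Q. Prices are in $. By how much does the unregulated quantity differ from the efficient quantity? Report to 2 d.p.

Market equilibrium (private): 17.54 + 0.84Q = 251.51 - 1.66Q → Q_m = 93.5880.
Social marginal benefit = demand + MEB = 266.94 - 1.20Q.
Set SMB = MC: 266.94 - 1.20Q = 17.54 + 0.84Q → Q* = 122.2549.
Gap = |93.5880 − 122.2549| = 28.6669.

28.67 units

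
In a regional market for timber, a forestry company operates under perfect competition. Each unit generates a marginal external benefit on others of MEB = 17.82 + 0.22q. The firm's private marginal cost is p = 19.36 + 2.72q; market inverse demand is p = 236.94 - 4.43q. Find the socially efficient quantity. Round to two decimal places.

q* = 33.97

Social marginal cost = private MC − MEB = 1.54 + 2.50q.
Set SMC = demand: 1.54 + 2.50q = 236.94 - 4.43q → q* = 33.9683.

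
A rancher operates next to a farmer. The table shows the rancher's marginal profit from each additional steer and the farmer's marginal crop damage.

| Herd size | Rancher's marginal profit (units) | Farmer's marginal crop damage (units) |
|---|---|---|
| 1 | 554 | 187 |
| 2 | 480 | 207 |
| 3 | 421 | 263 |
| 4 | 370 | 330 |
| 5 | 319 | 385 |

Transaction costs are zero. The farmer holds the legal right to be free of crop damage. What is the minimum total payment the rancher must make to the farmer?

987

Efficient level: marginal profit ≥ marginal crop damage through level 4, so k* = 4.
With the farmer holding the right, the rancher must at least compensate total damage at k*: 187 + 207 + 263 + 330 = 987.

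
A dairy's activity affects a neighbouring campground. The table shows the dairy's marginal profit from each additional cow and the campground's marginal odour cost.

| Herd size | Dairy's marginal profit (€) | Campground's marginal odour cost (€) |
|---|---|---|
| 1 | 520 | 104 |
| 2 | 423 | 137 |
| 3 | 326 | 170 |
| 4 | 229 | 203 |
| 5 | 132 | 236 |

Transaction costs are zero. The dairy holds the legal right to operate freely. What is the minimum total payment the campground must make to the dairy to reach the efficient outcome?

Left alone the dairy would choose level 5 (marginal profit stays positive).
Efficient level: k* = 4 (marginal profit ≥ marginal odour cost through 4).
The campground must at least cover the dairy's forgone profit from cutting 5→4: 132 = 132.

€132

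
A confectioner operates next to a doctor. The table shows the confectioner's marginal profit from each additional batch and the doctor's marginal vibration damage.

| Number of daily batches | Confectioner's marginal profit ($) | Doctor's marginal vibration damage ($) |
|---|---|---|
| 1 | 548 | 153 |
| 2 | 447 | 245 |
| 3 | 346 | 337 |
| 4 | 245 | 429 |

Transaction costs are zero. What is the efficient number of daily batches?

3

Bargaining reaches the level where marginal profit last exceeds marginal vibration damage.
That holds through level 3 (346 ≥ 337) but not at 4 (245 < 429).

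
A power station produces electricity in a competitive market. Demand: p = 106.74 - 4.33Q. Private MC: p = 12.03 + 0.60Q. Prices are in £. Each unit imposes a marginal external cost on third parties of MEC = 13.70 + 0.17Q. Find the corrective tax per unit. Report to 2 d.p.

Social marginal cost = private MC + MEC = 25.73 + 0.77Q.
Set SMC = demand: 25.73 + 0.77Q = 106.74 - 4.33Q → Q* = 15.8843.
The Pigouvian tax equals MEC at Q*: 13.70 + 0.17×15.8843 = 16.4003.

tax = £16.40 per unit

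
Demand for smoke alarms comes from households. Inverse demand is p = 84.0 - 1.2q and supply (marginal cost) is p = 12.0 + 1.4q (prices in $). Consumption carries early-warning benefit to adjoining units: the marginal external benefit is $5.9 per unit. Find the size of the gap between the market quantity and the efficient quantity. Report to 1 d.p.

Market equilibrium (private): 12.0 + 1.4q = 84.0 - 1.2q → q_m = 27.6923.
Social marginal benefit = demand + MEB = 89.9 - 1.2q.
Set SMB = MC: 89.9 - 1.2q = 12.0 + 1.4q → q* = 29.9615.
Gap = |27.6923 − 29.9615| = 2.2692.

2.3 units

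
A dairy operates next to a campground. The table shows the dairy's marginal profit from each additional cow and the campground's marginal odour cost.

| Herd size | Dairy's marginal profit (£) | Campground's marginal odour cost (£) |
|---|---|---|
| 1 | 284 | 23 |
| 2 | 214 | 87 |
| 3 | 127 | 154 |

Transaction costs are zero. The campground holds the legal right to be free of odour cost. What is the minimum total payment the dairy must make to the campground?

£110

Efficient level: marginal profit ≥ marginal odour cost through level 2, so k* = 2.
With the campground holding the right, the dairy must at least compensate total damage at k*: 23 + 87 = 110.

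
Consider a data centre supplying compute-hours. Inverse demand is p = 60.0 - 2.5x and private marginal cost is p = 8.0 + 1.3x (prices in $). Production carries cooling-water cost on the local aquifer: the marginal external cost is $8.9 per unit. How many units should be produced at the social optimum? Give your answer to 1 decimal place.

Social marginal cost = private MC + MEC = 16.9 + 1.3x.
Set SMC = demand: 16.9 + 1.3x = 60.0 - 2.5x → x* = 11.3421.

x* = 11.3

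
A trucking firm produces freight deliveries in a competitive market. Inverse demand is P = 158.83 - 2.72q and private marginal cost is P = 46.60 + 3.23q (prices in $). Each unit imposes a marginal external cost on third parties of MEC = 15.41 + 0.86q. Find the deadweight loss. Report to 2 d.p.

DWL = $73.46

Market equilibrium (private): 46.60 + 3.23q = 158.83 - 2.72q → q_m = 18.8622.
Social marginal cost = private MC + MEC = 62.01 + 4.09q.
Set SMC = demand: 62.01 + 4.09q = 158.83 - 2.72q → q* = 14.2173.
The welfare-loss triangle has base |q_m − q*| and height MEC(q_m) (the vertical gap between SMC and demand is zero at q* and MEC at q_m).
DWL = ½ × 4.6449 × 31.6315 = 73.4626.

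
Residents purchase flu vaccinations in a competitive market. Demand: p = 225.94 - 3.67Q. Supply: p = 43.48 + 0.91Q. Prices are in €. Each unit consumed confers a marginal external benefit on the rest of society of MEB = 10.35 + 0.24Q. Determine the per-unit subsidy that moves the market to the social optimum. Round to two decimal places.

subsidy = €21.01 per unit

Social marginal benefit = demand + MEB = 236.29 - 3.43Q.
Set SMB = MC: 236.29 - 3.43Q = 43.48 + 0.91Q → Q* = 44.4263.
The Pigouvian subsidy equals MEB at Q*: 10.35 + 0.24×44.4263 = 21.0123.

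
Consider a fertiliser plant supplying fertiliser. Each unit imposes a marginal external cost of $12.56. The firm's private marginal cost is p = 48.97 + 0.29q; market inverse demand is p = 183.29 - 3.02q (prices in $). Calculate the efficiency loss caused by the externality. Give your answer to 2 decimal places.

Market equilibrium (private): 48.97 + 0.29q = 183.29 - 3.02q → q_m = 40.5801.
Social marginal cost = private MC + MEC = 61.53 + 0.29q.
Set SMC = demand: 61.53 + 0.29q = 183.29 - 3.02q → q* = 36.7855.
The welfare-loss triangle has base |q_m − q*| and height MEC(q_m) (the vertical gap between SMC and demand is zero at q* and MEC at q_m).
DWL = ½ × 3.7946 × 12.5600 = 23.8301.

DWL = $23.83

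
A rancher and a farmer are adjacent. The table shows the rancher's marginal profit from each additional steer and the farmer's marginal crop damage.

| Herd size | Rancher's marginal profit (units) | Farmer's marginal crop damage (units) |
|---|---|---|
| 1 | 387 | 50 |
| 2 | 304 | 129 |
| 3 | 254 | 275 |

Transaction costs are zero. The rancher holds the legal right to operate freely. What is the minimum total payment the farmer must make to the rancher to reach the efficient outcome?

254

Left alone the rancher would choose level 3 (marginal profit stays positive).
Efficient level: k* = 2 (marginal profit ≥ marginal crop damage through 2).
The farmer must at least cover the rancher's forgone profit from cutting 3→2: 254 = 254.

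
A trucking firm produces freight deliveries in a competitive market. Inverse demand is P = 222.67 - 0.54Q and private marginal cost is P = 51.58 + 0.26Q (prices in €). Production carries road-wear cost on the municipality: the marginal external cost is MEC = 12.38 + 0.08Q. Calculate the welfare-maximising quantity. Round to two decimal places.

Social marginal cost = private MC + MEC = 63.96 + 0.34Q.
Set SMC = demand: 63.96 + 0.34Q = 222.67 - 0.54Q → Q* = 180.3523.

Q* = 180.35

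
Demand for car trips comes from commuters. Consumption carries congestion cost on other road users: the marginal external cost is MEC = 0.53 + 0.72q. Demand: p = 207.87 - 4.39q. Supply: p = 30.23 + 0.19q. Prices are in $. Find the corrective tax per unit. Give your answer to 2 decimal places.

tax = $24.59 per unit

Social marginal benefit = demand − MEC = 207.34 - 5.11q.
Set SMB = MC: 207.34 - 5.11q = 30.23 + 0.19q → q* = 33.4170.
The Pigouvian tax equals MEC at q*: 0.53 + 0.72×33.4170 = 24.5902.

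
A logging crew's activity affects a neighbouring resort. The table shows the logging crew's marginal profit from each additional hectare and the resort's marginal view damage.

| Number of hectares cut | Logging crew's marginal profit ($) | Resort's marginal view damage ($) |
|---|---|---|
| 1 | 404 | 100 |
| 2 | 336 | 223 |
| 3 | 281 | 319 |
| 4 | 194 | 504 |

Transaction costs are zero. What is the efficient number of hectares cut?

2

Bargaining reaches the level where marginal profit last exceeds marginal view damage.
That holds through level 2 (336 ≥ 223) but not at 3 (281 < 319).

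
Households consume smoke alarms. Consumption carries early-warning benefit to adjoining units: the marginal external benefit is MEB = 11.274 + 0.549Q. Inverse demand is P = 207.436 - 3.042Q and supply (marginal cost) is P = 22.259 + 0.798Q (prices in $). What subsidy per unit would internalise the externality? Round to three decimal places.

Social marginal benefit = demand + MEB = 218.710 - 2.493Q.
Set SMB = MC: 218.710 - 2.493Q = 22.259 + 0.798Q → Q* = 59.6934.
The Pigouvian subsidy equals MEB at Q*: 11.274 + 0.549×59.6934 = 44.0457.

subsidy = $44.046 per unit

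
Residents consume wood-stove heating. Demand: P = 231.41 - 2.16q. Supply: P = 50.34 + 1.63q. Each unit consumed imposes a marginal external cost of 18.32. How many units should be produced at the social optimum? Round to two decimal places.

q* = 42.94

Social marginal benefit = demand − MEC = 213.09 - 2.16q.
Set SMB = MC: 213.09 - 2.16q = 50.34 + 1.63q → q* = 42.9420.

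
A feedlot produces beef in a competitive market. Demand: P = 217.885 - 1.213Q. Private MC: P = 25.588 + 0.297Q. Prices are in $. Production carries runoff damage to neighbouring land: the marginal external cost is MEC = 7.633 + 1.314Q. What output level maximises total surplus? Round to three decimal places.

Q* = 65.391

Social marginal cost = private MC + MEC = 33.221 + 1.611Q.
Set SMC = demand: 33.221 + 1.611Q = 217.885 - 1.213Q → Q* = 65.3909.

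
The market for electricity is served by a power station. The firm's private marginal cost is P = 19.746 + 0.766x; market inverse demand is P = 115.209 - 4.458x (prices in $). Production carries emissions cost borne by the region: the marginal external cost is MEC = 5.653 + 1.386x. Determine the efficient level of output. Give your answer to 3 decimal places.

x* = 13.587

Social marginal cost = private MC + MEC = 25.399 + 2.152x.
Set SMC = demand: 25.399 + 2.152x = 115.209 - 4.458x → x* = 13.5870.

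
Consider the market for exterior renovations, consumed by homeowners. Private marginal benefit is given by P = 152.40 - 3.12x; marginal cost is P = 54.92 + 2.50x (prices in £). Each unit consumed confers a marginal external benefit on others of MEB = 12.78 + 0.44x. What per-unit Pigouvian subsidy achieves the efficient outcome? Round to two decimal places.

subsidy = £22.15 per unit

Social marginal benefit = demand + MEB = 165.18 - 2.68x.
Set SMB = MC: 165.18 - 2.68x = 54.92 + 2.50x → x* = 21.2857.
The Pigouvian subsidy equals MEB at x*: 12.78 + 0.44×21.2857 = 22.1457.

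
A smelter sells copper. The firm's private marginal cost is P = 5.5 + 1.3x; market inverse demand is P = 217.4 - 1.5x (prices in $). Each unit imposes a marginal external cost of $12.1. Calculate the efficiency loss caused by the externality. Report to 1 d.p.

Market equilibrium (private): 5.5 + 1.3x = 217.4 - 1.5x → x_m = 75.6786.
Social marginal cost = private MC + MEC = 17.6 + 1.3x.
Set SMC = demand: 17.6 + 1.3x = 217.4 - 1.5x → x* = 71.3571.
The loss is the area between SMC and demand from x* to x_m; with linear curves that's a triangle of height MEC(x_m).
DWL = ½ × 4.3215 × 12.1000 = 26.1451.

DWL = $26.1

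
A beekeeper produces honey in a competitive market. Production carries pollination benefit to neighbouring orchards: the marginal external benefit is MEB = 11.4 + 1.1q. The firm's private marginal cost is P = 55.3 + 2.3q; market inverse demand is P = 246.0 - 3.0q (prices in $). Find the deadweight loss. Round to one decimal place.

Market equilibrium (private): 55.3 + 2.3q = 246.0 - 3.0q → q_m = 35.9811.
Social marginal cost = private MC − MEB = 43.9 + 1.2q.
Set SMC = demand: 43.9 + 1.2q = 246.0 - 3.0q → q* = 48.1190.
Height of the DWL triangle at q_m is demand(q_m) − SMC(q_m) = MEB(q_m) = 50.9792.
DWL = ½ × 12.1379 × 50.9792 = 309.3902.

DWL = $309.4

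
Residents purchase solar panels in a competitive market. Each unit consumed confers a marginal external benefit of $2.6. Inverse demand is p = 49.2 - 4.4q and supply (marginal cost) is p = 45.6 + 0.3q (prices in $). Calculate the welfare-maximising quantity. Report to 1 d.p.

Social marginal benefit = demand + MEB = 51.8 - 4.4q.
Set SMB = MC: 51.8 - 4.4q = 45.6 + 0.3q → q* = 1.3191.

q* = 1.3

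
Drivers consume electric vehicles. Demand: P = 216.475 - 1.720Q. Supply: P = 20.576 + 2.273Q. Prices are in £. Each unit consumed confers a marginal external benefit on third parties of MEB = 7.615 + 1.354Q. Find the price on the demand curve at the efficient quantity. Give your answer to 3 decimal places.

P = £83.832

Social marginal benefit = demand + MEB = 224.090 - 0.366Q.
Set SMB = MC: 224.090 - 0.366Q = 20.576 + 2.273Q → Q* = 77.1178.
Consumer price on the demand curve at Q*: 216.475 − 1.720×77.1178 = 83.8324.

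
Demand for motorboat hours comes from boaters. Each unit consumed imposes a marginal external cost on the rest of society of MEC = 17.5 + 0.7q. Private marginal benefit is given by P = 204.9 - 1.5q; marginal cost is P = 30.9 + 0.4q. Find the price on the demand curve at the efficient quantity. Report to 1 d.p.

Social marginal benefit = demand − MEC = 187.4 - 2.2q.
Set SMB = MC: 187.4 - 2.2q = 30.9 + 0.4q → q* = 60.1923.
Consumer price on the demand curve at q*: 204.9 − 1.5×60.1923 = 114.6116.

P = 114.6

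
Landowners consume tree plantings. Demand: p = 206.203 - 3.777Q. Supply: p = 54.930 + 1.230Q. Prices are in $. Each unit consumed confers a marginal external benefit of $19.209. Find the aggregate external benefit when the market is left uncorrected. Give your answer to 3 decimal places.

$580.348

Market equilibrium (private): 54.930 + 1.230Q = 206.203 - 3.777Q → Q_m = 30.2123.
Total external benefit = MEB × Q_m = 19.209 × 30.2123 = 580.3481.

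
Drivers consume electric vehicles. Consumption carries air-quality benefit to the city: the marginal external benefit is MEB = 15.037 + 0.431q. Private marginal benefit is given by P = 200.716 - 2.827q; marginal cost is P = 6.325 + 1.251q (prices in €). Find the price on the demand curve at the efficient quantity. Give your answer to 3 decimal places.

P = €38.376

Social marginal benefit = demand + MEB = 215.753 - 2.396q.
Set SMB = MC: 215.753 - 2.396q = 6.325 + 1.251q → q* = 57.4247.
Consumer price on the demand curve at q*: 200.716 − 2.827×57.4247 = 38.3764.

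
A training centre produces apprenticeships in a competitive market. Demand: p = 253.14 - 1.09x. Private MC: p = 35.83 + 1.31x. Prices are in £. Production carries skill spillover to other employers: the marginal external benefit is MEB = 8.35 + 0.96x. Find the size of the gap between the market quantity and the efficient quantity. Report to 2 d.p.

66.16 units

Market equilibrium (private): 35.83 + 1.31x = 253.14 - 1.09x → x_m = 90.5458.
Social marginal cost = private MC − MEB = 27.48 + 0.35x.
Set SMC = demand: 27.48 + 0.35x = 253.14 - 1.09x → x* = 156.7083.
Gap = |90.5458 − 156.7083| = 66.1625.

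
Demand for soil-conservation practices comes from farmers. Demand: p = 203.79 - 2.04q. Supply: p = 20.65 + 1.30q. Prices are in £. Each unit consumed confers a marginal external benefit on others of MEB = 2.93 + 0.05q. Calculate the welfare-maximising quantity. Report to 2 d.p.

q* = 56.56

Social marginal benefit = demand + MEB = 206.72 - 1.99q.
Set SMB = MC: 206.72 - 1.99q = 20.65 + 1.30q → q* = 56.5562.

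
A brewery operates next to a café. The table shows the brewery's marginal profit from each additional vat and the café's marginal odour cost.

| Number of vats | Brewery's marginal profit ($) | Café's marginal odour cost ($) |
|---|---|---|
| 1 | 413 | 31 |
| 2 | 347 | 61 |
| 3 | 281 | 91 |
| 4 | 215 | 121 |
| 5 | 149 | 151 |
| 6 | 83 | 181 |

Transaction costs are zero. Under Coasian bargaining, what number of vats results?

Bargaining reaches the level where marginal profit last exceeds marginal odour cost.
That holds through level 4 (215 ≥ 121) but not at 5 (149 < 151).

4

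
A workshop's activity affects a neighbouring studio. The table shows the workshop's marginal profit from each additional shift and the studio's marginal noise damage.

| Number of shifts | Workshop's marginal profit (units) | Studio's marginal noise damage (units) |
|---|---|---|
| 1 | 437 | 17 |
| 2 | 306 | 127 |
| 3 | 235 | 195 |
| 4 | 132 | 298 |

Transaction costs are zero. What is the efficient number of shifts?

Bargaining reaches the level where marginal profit last exceeds marginal noise damage.
That holds through level 3 (235 ≥ 195) but not at 4 (132 < 298).

3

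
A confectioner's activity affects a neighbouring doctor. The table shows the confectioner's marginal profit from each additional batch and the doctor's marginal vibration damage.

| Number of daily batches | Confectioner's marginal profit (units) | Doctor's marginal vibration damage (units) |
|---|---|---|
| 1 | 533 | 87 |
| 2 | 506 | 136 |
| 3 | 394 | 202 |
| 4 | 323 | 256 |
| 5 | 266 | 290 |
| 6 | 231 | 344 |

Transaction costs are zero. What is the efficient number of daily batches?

Bargaining reaches the level where marginal profit last exceeds marginal vibration damage.
That holds through level 4 (323 ≥ 256) but not at 5 (266 < 290).

4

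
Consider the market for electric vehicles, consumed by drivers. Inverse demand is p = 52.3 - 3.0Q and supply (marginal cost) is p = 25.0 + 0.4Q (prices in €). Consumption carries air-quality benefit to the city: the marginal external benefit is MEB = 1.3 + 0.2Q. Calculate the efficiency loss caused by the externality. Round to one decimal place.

DWL = €1.3

Market equilibrium (private): 25.0 + 0.4Q = 52.3 - 3.0Q → Q_m = 8.0294.
Social marginal benefit = demand + MEB = 53.6 - 2.8Q.
Set SMB = MC: 53.6 - 2.8Q = 25.0 + 0.4Q → Q* = 8.9375.
The loss is the area between SMB and MC from Q* to Q_m; with linear curves that's a triangle of height MEB(Q_m).
DWL = ½ × 0.9081 × 2.9059 = 1.3194.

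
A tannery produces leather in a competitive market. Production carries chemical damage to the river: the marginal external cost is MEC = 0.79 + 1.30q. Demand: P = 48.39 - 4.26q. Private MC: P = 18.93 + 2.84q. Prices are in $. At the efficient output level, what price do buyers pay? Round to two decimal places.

P = $33.85

Social marginal cost = private MC + MEC = 19.72 + 4.14q.
Set SMC = demand: 19.72 + 4.14q = 48.39 - 4.26q → q* = 3.4131.
Consumer price on the demand curve at q*: 48.39 − 4.26×3.4131 = 33.8502.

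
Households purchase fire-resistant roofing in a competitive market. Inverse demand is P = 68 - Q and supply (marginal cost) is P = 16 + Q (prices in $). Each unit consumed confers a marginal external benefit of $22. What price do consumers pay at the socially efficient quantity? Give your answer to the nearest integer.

P = $31

Social marginal benefit = demand + MEB = 90 - Q.
Set SMB = MC: 90 - Q = 16 + Q → Q* = 37.0000.
Consumer price on the demand curve at Q*: 68 − 1×37.0000 = 31.0000.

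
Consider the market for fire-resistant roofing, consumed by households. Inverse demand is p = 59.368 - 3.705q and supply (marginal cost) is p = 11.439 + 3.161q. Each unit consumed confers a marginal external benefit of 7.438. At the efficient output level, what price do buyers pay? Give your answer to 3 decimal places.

Social marginal benefit = demand + MEB = 66.806 - 3.705q.
Set SMB = MC: 66.806 - 3.705q = 11.439 + 3.161q → q* = 8.0639.
Consumer price on the demand curve at q*: 59.368 − 3.705×8.0639 = 29.4913.

P = 29.491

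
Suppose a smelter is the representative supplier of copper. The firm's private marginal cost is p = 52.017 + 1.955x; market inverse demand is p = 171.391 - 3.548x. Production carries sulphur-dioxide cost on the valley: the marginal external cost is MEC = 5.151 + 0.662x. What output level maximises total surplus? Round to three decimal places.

x* = 18.528

Social marginal cost = private MC + MEC = 57.168 + 2.617x.
Set SMC = demand: 57.168 + 2.617x = 171.391 - 3.548x → x* = 18.5277.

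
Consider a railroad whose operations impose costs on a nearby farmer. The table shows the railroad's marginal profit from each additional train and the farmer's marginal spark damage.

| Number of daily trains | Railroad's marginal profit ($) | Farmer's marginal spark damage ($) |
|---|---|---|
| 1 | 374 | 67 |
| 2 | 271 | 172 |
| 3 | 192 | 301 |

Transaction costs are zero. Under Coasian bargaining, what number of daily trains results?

2

Bargaining reaches the level where marginal profit last exceeds marginal spark damage.
That holds through level 2 (271 ≥ 172) but not at 3 (192 < 301).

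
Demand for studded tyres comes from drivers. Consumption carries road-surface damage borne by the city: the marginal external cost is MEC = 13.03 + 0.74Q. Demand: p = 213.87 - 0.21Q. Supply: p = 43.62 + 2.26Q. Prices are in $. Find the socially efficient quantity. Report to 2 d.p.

Social marginal benefit = demand − MEC = 200.84 - 0.95Q.
Set SMB = MC: 200.84 - 0.95Q = 43.62 + 2.26Q → Q* = 48.9782.

Q* = 48.98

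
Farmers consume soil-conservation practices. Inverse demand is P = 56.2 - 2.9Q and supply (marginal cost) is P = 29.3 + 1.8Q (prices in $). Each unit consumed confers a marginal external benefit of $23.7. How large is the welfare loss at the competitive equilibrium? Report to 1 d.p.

DWL = $59.8

Market equilibrium (private): 29.3 + 1.8Q = 56.2 - 2.9Q → Q_m = 5.7234.
Social marginal benefit = demand + MEB = 79.9 - 2.9Q.
Set SMB = MC: 79.9 - 2.9Q = 29.3 + 1.8Q → Q* = 10.7660.
Height of the DWL triangle at Q_m is SMB(Q_m) − MC(Q_m) = MEB(Q_m) = 23.7000.
DWL = ½ × 5.0426 × 23.7000 = 59.7548.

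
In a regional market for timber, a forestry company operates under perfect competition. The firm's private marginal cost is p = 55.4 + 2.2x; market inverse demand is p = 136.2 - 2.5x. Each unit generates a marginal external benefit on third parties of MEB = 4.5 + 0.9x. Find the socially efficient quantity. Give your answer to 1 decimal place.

x* = 22.4

Social marginal cost = private MC − MEB = 50.9 + 1.3x.
Set SMC = demand: 50.9 + 1.3x = 136.2 - 2.5x → x* = 22.4474.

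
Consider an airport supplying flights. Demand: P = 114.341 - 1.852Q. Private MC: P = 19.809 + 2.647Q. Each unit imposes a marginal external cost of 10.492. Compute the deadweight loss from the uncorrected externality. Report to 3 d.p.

DWL = 12.234

Market equilibrium (private): 19.809 + 2.647Q = 114.341 - 1.852Q → Q_m = 21.0118.
Social marginal cost = private MC + MEC = 30.301 + 2.647Q.
Set SMC = demand: 30.301 + 2.647Q = 114.341 - 1.852Q → Q* = 18.6797.
Between Q* and Q_m the wedge SMC − demand runs linearly from 0 to MEC(Q_m), so the loss is a triangle.
DWL = ½ × 2.3321 × 10.4920 = 12.2342.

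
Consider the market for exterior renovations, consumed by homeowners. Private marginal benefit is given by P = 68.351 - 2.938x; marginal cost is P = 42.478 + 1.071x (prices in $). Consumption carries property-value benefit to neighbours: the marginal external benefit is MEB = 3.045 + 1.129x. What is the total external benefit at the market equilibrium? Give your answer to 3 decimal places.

$43.163

Market equilibrium (private): 42.478 + 1.071x = 68.351 - 2.938x → x_m = 6.4537.
Total external benefit = ∫₀^{x_m} (3.045 + 1.129x) dx = 3.045×6.4537 + ½×1.129×6.4537² = 43.1631.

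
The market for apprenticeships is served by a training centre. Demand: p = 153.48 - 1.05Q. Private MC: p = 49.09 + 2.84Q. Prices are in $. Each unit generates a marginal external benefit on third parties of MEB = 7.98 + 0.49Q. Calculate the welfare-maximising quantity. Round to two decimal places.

Social marginal cost = private MC − MEB = 41.11 + 2.35Q.
Set SMC = demand: 41.11 + 2.35Q = 153.48 - 1.05Q → Q* = 33.0500.

Q* = 33.05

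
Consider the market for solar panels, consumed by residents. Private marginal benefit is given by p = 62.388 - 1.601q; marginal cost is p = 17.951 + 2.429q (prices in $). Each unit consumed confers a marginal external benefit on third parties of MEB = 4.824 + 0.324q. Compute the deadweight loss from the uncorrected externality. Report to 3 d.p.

Market equilibrium (private): 17.951 + 2.429q = 62.388 - 1.601q → q_m = 11.0266.
Social marginal benefit = demand + MEB = 67.212 - 1.277q.
Set SMB = MC: 67.212 - 1.277q = 17.951 + 2.429q → q* = 13.2922.
Between q* and q_m the wedge SMB − MC runs linearly from 0 to MEB(q_m), so the loss is a triangle.
DWL = ½ × 2.2656 × 8.3966 = 9.5117.

DWL = $9.512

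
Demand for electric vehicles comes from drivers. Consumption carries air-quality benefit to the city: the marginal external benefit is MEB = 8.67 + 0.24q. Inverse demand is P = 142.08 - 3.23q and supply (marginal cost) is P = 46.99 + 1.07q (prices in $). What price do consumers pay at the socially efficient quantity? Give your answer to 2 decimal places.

P = $59.53

Social marginal benefit = demand + MEB = 150.75 - 2.99q.
Set SMB = MC: 150.75 - 2.99q = 46.99 + 1.07q → q* = 25.5567.
Consumer price on the demand curve at q*: 142.08 − 3.23×25.5567 = 59.5319.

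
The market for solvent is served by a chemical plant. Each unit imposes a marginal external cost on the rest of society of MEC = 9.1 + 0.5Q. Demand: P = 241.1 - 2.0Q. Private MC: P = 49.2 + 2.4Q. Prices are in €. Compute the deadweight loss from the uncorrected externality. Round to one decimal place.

Market equilibrium (private): 49.2 + 2.4Q = 241.1 - 2.0Q → Q_m = 43.6136.
Social marginal cost = private MC + MEC = 58.3 + 2.9Q.
Set SMC = demand: 58.3 + 2.9Q = 241.1 - 2.0Q → Q* = 37.3061.
The welfare-loss triangle has base |Q_m − Q*| and height MEC(Q_m) (the vertical gap between SMC and demand is zero at Q* and MEC at Q_m).
DWL = ½ × 6.3075 × 30.9068 = 97.4723.

DWL = €97.5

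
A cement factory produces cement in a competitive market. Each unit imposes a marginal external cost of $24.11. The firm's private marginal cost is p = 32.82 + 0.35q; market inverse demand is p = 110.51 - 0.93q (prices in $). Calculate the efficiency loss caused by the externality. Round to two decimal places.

Market equilibrium (private): 32.82 + 0.35q = 110.51 - 0.93q → q_m = 60.6953.
Social marginal cost = private MC + MEC = 56.93 + 0.35q.
Set SMC = demand: 56.93 + 0.35q = 110.51 - 0.93q → q* = 41.8594.
The welfare-loss triangle has base |q_m − q*| and height MEC(q_m) (the vertical gap between SMC and demand is zero at q* and MEC at q_m).
DWL = ½ × 18.8359 × 24.1100 = 227.0668.

DWL = $227.07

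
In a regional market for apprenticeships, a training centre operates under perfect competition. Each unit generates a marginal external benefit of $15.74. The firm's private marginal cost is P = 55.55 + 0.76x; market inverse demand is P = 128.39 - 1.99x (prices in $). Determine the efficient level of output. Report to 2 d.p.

x* = 32.21

Social marginal cost = private MC − MEB = 39.81 + 0.76x.
Set SMC = demand: 39.81 + 0.76x = 128.39 - 1.99x → x* = 32.2109.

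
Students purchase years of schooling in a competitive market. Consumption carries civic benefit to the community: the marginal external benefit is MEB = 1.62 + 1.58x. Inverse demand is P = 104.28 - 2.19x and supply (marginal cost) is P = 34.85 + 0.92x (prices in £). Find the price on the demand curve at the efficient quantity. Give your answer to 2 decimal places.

Social marginal benefit = demand + MEB = 105.90 - 0.61x.
Set SMB = MC: 105.90 - 0.61x = 34.85 + 0.92x → x* = 46.4379.
Consumer price on the demand curve at x*: 104.28 − 2.19×46.4379 = 2.5810.

P = £2.58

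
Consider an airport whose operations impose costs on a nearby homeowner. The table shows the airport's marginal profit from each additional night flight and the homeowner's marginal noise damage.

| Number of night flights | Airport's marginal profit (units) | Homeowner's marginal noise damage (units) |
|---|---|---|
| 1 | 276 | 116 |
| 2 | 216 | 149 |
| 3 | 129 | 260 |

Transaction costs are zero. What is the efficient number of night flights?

2

Bargaining reaches the level where marginal profit last exceeds marginal noise damage.
That holds through level 2 (216 ≥ 149) but not at 3 (129 < 260).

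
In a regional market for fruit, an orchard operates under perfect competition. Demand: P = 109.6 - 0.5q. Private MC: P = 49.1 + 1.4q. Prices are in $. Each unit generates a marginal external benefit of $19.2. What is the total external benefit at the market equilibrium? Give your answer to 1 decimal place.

Market equilibrium (private): 49.1 + 1.4q = 109.6 - 0.5q → q_m = 31.8421.
Total external benefit = MEB × q_m = 19.2 × 31.8421 = 611.3683.

$611.4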